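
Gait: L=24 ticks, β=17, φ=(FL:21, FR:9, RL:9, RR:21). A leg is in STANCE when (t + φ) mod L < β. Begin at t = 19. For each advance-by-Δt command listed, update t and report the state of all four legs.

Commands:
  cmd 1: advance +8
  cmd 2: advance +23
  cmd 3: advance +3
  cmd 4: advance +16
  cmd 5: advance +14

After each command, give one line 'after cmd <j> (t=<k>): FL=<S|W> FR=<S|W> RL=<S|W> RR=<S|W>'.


start t=19: FL=S FR=S RL=S RR=S
cmd 1: advance +8 → t=27, phase=(0,12,12,0) → FL=S FR=S RL=S RR=S
cmd 2: advance +23 → t=50, phase=(23,11,11,23) → FL=W FR=S RL=S RR=W
cmd 3: advance +3 → t=53, phase=(2,14,14,2) → FL=S FR=S RL=S RR=S
cmd 4: advance +16 → t=69, phase=(18,6,6,18) → FL=W FR=S RL=S RR=W
cmd 5: advance +14 → t=83, phase=(8,20,20,8) → FL=S FR=W RL=W RR=S

after cmd 1 (t=27): FL=S FR=S RL=S RR=S
after cmd 2 (t=50): FL=W FR=S RL=S RR=W
after cmd 3 (t=53): FL=S FR=S RL=S RR=S
after cmd 4 (t=69): FL=W FR=S RL=S RR=W
after cmd 5 (t=83): FL=S FR=W RL=W RR=S


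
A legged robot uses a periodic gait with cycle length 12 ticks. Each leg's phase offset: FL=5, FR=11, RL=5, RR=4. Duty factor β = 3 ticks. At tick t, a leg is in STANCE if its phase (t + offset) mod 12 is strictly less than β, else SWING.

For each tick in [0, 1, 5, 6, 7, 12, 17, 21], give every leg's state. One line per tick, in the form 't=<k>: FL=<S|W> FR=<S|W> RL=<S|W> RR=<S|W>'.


t=0: phase=(5,11,5,4) vs β=3 → FL=W FR=W RL=W RR=W
t=1: phase=(6,0,6,5) vs β=3 → FL=W FR=S RL=W RR=W
t=5: phase=(10,4,10,9) vs β=3 → FL=W FR=W RL=W RR=W
t=6: phase=(11,5,11,10) vs β=3 → FL=W FR=W RL=W RR=W
t=7: phase=(0,6,0,11) vs β=3 → FL=S FR=W RL=S RR=W
t=12: phase=(5,11,5,4) vs β=3 → FL=W FR=W RL=W RR=W
t=17: phase=(10,4,10,9) vs β=3 → FL=W FR=W RL=W RR=W
t=21: phase=(2,8,2,1) vs β=3 → FL=S FR=W RL=S RR=S

t=0: FL=W FR=W RL=W RR=W
t=1: FL=W FR=S RL=W RR=W
t=5: FL=W FR=W RL=W RR=W
t=6: FL=W FR=W RL=W RR=W
t=7: FL=S FR=W RL=S RR=W
t=12: FL=W FR=W RL=W RR=W
t=17: FL=W FR=W RL=W RR=W
t=21: FL=S FR=W RL=S RR=S


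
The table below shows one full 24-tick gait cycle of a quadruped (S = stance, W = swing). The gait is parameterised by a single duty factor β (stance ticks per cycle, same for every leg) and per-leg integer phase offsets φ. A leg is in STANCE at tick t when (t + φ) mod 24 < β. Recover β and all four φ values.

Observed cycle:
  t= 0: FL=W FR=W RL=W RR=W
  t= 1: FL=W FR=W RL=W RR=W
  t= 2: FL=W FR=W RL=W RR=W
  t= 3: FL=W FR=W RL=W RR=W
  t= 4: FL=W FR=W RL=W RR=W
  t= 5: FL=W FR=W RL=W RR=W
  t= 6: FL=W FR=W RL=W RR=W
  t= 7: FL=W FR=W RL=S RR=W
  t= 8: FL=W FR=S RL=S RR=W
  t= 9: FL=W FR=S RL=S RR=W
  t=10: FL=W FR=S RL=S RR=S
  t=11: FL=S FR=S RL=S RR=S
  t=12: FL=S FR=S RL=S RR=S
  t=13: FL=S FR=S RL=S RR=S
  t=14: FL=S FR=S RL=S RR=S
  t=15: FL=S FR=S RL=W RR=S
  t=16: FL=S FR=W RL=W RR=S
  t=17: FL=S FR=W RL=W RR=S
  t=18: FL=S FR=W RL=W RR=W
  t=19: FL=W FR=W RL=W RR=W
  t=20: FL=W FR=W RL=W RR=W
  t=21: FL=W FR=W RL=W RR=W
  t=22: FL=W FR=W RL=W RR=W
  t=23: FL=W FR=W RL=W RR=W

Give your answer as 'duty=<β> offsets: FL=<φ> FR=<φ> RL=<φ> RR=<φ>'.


duty β = stance ticks per leg = 8
FL: stance ticks = 8; W→S at t=11 → φ=13
FR: stance ticks = 8; W→S at t=8 → φ=16
RL: stance ticks = 8; W→S at t=7 → φ=17
RR: stance ticks = 8; W→S at t=10 → φ=14

duty=8 offsets: FL=13 FR=16 RL=17 RR=14


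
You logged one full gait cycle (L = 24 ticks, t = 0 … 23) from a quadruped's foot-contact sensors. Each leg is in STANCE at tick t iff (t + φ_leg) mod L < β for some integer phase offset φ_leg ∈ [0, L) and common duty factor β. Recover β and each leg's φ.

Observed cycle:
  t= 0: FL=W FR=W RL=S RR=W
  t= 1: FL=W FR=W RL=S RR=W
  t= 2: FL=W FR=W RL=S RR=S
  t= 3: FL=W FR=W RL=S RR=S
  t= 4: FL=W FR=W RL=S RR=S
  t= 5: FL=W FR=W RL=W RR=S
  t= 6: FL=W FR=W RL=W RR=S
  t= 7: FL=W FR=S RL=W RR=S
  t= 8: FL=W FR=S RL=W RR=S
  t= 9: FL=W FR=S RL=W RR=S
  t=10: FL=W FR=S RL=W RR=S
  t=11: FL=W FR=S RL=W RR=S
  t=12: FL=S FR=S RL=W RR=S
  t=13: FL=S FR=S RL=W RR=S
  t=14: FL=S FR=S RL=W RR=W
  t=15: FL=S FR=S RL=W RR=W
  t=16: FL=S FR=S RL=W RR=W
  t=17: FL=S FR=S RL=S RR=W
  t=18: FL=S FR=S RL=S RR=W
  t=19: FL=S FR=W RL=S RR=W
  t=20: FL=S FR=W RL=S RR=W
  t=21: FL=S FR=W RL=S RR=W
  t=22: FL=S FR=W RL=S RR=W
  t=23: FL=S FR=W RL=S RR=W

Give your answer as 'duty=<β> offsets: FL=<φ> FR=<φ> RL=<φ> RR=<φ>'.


duty β = stance ticks per leg = 12
FL: stance ticks = 12; W→S at t=12 → φ=12
FR: stance ticks = 12; W→S at t=7 → φ=17
RL: stance ticks = 12; W→S at t=17 → φ=7
RR: stance ticks = 12; W→S at t=2 → φ=22

duty=12 offsets: FL=12 FR=17 RL=7 RR=22


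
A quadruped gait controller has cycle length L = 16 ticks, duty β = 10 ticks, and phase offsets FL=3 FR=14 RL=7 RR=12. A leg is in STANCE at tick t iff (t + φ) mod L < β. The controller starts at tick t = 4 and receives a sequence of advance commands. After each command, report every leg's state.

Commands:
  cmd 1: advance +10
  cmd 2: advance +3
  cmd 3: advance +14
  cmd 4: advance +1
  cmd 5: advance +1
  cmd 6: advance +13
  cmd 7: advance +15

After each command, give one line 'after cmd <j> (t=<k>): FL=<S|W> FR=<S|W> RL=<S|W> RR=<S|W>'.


start t=4: FL=S FR=S RL=W RR=S
cmd 1: advance +10 → t=14, phase=(1,12,5,10) → FL=S FR=W RL=S RR=W
cmd 2: advance +3 → t=17, phase=(4,15,8,13) → FL=S FR=W RL=S RR=W
cmd 3: advance +14 → t=31, phase=(2,13,6,11) → FL=S FR=W RL=S RR=W
cmd 4: advance +1 → t=32, phase=(3,14,7,12) → FL=S FR=W RL=S RR=W
cmd 5: advance +1 → t=33, phase=(4,15,8,13) → FL=S FR=W RL=S RR=W
cmd 6: advance +13 → t=46, phase=(1,12,5,10) → FL=S FR=W RL=S RR=W
cmd 7: advance +15 → t=61, phase=(0,11,4,9) → FL=S FR=W RL=S RR=S

after cmd 1 (t=14): FL=S FR=W RL=S RR=W
after cmd 2 (t=17): FL=S FR=W RL=S RR=W
after cmd 3 (t=31): FL=S FR=W RL=S RR=W
after cmd 4 (t=32): FL=S FR=W RL=S RR=W
after cmd 5 (t=33): FL=S FR=W RL=S RR=W
after cmd 6 (t=46): FL=S FR=W RL=S RR=W
after cmd 7 (t=61): FL=S FR=W RL=S RR=S


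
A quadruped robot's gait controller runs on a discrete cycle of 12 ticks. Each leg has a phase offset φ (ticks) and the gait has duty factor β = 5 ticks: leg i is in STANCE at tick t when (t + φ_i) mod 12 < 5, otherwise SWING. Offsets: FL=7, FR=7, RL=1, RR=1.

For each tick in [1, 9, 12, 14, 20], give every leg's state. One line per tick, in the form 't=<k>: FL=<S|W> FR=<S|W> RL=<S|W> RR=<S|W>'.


t=1: FL=W FR=W RL=S RR=S
t=9: FL=S FR=S RL=W RR=W
t=12: FL=W FR=W RL=S RR=S
t=14: FL=W FR=W RL=S RR=S
t=20: FL=S FR=S RL=W RR=W

t=1: phase=(8,8,2,2) vs β=5 → FL=W FR=W RL=S RR=S
t=9: phase=(4,4,10,10) vs β=5 → FL=S FR=S RL=W RR=W
t=12: phase=(7,7,1,1) vs β=5 → FL=W FR=W RL=S RR=S
t=14: phase=(9,9,3,3) vs β=5 → FL=W FR=W RL=S RR=S
t=20: phase=(3,3,9,9) vs β=5 → FL=S FR=S RL=W RR=W


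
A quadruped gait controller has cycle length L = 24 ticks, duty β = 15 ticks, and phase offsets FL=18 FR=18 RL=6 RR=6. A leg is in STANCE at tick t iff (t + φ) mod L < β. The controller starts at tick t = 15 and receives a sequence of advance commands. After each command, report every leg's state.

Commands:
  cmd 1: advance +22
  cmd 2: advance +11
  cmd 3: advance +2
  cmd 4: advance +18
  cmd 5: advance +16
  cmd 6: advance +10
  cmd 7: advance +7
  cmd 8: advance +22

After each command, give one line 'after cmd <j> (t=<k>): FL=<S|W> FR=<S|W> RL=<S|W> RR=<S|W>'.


after cmd 1 (t=37): FL=S FR=S RL=W RR=W
after cmd 2 (t=48): FL=W FR=W RL=S RR=S
after cmd 3 (t=50): FL=W FR=W RL=S RR=S
after cmd 4 (t=68): FL=S FR=S RL=S RR=S
after cmd 5 (t=84): FL=S FR=S RL=W RR=W
after cmd 6 (t=94): FL=W FR=W RL=S RR=S
after cmd 7 (t=101): FL=W FR=W RL=S RR=S
after cmd 8 (t=123): FL=W FR=W RL=S RR=S

start t=15: FL=S FR=S RL=W RR=W
cmd 1: advance +22 → t=37, phase=(7,7,19,19) → FL=S FR=S RL=W RR=W
cmd 2: advance +11 → t=48, phase=(18,18,6,6) → FL=W FR=W RL=S RR=S
cmd 3: advance +2 → t=50, phase=(20,20,8,8) → FL=W FR=W RL=S RR=S
cmd 4: advance +18 → t=68, phase=(14,14,2,2) → FL=S FR=S RL=S RR=S
cmd 5: advance +16 → t=84, phase=(6,6,18,18) → FL=S FR=S RL=W RR=W
cmd 6: advance +10 → t=94, phase=(16,16,4,4) → FL=W FR=W RL=S RR=S
cmd 7: advance +7 → t=101, phase=(23,23,11,11) → FL=W FR=W RL=S RR=S
cmd 8: advance +22 → t=123, phase=(21,21,9,9) → FL=W FR=W RL=S RR=S


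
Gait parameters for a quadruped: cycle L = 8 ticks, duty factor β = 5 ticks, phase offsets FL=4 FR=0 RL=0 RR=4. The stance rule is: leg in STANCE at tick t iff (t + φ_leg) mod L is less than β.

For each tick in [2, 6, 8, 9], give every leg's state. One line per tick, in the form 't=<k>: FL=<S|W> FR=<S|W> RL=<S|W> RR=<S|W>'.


t=2: FL=W FR=S RL=S RR=W
t=6: FL=S FR=W RL=W RR=S
t=8: FL=S FR=S RL=S RR=S
t=9: FL=W FR=S RL=S RR=W

t=2: phase=(6,2,2,6) vs β=5 → FL=W FR=S RL=S RR=W
t=6: phase=(2,6,6,2) vs β=5 → FL=S FR=W RL=W RR=S
t=8: phase=(4,0,0,4) vs β=5 → FL=S FR=S RL=S RR=S
t=9: phase=(5,1,1,5) vs β=5 → FL=W FR=S RL=S RR=W


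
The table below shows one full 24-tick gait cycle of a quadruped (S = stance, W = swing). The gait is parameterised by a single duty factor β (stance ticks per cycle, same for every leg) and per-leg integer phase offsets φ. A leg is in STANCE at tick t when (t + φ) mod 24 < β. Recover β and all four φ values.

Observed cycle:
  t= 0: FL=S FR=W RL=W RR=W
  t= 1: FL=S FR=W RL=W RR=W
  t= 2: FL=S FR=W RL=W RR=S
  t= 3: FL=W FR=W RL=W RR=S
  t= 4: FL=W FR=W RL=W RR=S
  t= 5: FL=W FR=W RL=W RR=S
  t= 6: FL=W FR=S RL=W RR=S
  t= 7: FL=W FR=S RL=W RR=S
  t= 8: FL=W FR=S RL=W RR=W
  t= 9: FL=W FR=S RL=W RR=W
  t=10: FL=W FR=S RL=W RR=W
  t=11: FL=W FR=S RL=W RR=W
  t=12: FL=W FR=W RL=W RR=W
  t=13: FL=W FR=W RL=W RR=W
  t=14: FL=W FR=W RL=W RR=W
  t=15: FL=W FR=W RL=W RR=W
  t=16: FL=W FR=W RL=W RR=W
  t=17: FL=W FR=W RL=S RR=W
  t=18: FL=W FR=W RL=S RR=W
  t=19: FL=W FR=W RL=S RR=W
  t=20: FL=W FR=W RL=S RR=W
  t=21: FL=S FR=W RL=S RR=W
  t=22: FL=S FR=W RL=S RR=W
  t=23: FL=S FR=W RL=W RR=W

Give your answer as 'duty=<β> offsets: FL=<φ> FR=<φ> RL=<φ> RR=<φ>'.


duty β = stance ticks per leg = 6
FL: stance ticks = 6; W→S at t=21 → φ=3
FR: stance ticks = 6; W→S at t=6 → φ=18
RL: stance ticks = 6; W→S at t=17 → φ=7
RR: stance ticks = 6; W→S at t=2 → φ=22

duty=6 offsets: FL=3 FR=18 RL=7 RR=22


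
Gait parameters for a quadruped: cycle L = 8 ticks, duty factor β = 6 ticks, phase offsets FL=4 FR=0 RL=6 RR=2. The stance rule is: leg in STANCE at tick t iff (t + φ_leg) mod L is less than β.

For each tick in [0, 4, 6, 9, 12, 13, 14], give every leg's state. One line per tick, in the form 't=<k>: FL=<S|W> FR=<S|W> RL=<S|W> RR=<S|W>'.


t=0: FL=S FR=S RL=W RR=S
t=4: FL=S FR=S RL=S RR=W
t=6: FL=S FR=W RL=S RR=S
t=9: FL=S FR=S RL=W RR=S
t=12: FL=S FR=S RL=S RR=W
t=13: FL=S FR=S RL=S RR=W
t=14: FL=S FR=W RL=S RR=S

t=0: phase=(4,0,6,2) vs β=6 → FL=S FR=S RL=W RR=S
t=4: phase=(0,4,2,6) vs β=6 → FL=S FR=S RL=S RR=W
t=6: phase=(2,6,4,0) vs β=6 → FL=S FR=W RL=S RR=S
t=9: phase=(5,1,7,3) vs β=6 → FL=S FR=S RL=W RR=S
t=12: phase=(0,4,2,6) vs β=6 → FL=S FR=S RL=S RR=W
t=13: phase=(1,5,3,7) vs β=6 → FL=S FR=S RL=S RR=W
t=14: phase=(2,6,4,0) vs β=6 → FL=S FR=W RL=S RR=S


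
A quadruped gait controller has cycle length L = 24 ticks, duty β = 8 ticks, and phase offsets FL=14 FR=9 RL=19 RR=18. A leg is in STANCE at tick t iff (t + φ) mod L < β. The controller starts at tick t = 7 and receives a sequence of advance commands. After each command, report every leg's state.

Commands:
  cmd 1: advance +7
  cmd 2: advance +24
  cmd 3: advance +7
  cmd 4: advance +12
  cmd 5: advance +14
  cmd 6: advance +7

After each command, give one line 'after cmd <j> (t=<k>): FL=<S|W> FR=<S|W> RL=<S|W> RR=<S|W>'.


after cmd 1 (t=14): FL=S FR=W RL=W RR=W
after cmd 2 (t=38): FL=S FR=W RL=W RR=W
after cmd 3 (t=45): FL=W FR=S RL=W RR=W
after cmd 4 (t=57): FL=W FR=W RL=S RR=S
after cmd 5 (t=71): FL=W FR=W RL=W RR=W
after cmd 6 (t=78): FL=W FR=W RL=S RR=S

start t=7: FL=W FR=W RL=S RR=S
cmd 1: advance +7 → t=14, phase=(4,23,9,8) → FL=S FR=W RL=W RR=W
cmd 2: advance +24 → t=38, phase=(4,23,9,8) → FL=S FR=W RL=W RR=W
cmd 3: advance +7 → t=45, phase=(11,6,16,15) → FL=W FR=S RL=W RR=W
cmd 4: advance +12 → t=57, phase=(23,18,4,3) → FL=W FR=W RL=S RR=S
cmd 5: advance +14 → t=71, phase=(13,8,18,17) → FL=W FR=W RL=W RR=W
cmd 6: advance +7 → t=78, phase=(20,15,1,0) → FL=W FR=W RL=S RR=S


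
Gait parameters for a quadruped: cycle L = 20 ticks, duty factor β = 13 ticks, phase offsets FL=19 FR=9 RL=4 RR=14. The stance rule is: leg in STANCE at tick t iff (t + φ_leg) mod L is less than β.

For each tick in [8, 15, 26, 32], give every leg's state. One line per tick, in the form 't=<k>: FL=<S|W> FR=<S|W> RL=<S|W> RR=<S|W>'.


t=8: phase=(7,17,12,2) vs β=13 → FL=S FR=W RL=S RR=S
t=15: phase=(14,4,19,9) vs β=13 → FL=W FR=S RL=W RR=S
t=26: phase=(5,15,10,0) vs β=13 → FL=S FR=W RL=S RR=S
t=32: phase=(11,1,16,6) vs β=13 → FL=S FR=S RL=W RR=S

t=8: FL=S FR=W RL=S RR=S
t=15: FL=W FR=S RL=W RR=S
t=26: FL=S FR=W RL=S RR=S
t=32: FL=S FR=S RL=W RR=S


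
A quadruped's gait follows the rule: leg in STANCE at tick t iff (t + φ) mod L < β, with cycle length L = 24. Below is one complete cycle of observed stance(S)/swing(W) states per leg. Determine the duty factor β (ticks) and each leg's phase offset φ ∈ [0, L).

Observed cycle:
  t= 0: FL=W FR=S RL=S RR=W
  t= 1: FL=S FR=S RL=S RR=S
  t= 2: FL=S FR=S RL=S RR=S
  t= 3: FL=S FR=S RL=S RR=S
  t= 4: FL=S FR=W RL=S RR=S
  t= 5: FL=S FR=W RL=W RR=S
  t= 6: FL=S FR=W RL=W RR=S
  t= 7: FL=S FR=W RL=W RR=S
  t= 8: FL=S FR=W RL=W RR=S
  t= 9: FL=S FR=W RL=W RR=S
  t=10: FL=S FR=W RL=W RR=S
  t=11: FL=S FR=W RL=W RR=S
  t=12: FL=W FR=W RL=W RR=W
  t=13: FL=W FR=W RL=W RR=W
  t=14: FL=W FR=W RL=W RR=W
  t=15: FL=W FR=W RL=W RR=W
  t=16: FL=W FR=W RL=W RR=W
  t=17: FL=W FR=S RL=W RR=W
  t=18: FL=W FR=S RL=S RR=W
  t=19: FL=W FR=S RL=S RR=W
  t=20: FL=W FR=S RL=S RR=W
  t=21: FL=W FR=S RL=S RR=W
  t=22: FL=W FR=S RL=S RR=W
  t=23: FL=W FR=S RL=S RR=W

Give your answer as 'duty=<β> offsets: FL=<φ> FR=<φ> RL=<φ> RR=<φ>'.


duty β = stance ticks per leg = 11
FL: stance ticks = 11; W→S at t=1 → φ=23
FR: stance ticks = 11; W→S at t=17 → φ=7
RL: stance ticks = 11; W→S at t=18 → φ=6
RR: stance ticks = 11; W→S at t=1 → φ=23

duty=11 offsets: FL=23 FR=7 RL=6 RR=23


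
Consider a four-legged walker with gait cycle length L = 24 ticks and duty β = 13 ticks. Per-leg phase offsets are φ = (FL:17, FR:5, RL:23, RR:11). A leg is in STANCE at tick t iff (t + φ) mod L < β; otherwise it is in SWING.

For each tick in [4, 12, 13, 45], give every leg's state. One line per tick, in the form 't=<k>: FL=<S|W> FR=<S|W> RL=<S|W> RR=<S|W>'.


t=4: phase=(21,9,3,15) vs β=13 → FL=W FR=S RL=S RR=W
t=12: phase=(5,17,11,23) vs β=13 → FL=S FR=W RL=S RR=W
t=13: phase=(6,18,12,0) vs β=13 → FL=S FR=W RL=S RR=S
t=45: phase=(14,2,20,8) vs β=13 → FL=W FR=S RL=W RR=S

t=4: FL=W FR=S RL=S RR=W
t=12: FL=S FR=W RL=S RR=W
t=13: FL=S FR=W RL=S RR=S
t=45: FL=W FR=S RL=W RR=S


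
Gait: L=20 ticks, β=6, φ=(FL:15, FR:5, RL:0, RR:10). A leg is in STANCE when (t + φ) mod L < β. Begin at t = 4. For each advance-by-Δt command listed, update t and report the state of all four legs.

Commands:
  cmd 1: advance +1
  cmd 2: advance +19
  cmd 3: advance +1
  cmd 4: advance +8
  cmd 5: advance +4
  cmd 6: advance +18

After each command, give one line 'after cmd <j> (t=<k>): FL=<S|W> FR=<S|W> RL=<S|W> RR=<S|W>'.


after cmd 1 (t=5): FL=S FR=W RL=S RR=W
after cmd 2 (t=24): FL=W FR=W RL=S RR=W
after cmd 3 (t=25): FL=S FR=W RL=S RR=W
after cmd 4 (t=33): FL=W FR=W RL=W RR=S
after cmd 5 (t=37): FL=W FR=S RL=W RR=W
after cmd 6 (t=55): FL=W FR=S RL=W RR=S

start t=4: FL=W FR=W RL=S RR=W
cmd 1: advance +1 → t=5, phase=(0,10,5,15) → FL=S FR=W RL=S RR=W
cmd 2: advance +19 → t=24, phase=(19,9,4,14) → FL=W FR=W RL=S RR=W
cmd 3: advance +1 → t=25, phase=(0,10,5,15) → FL=S FR=W RL=S RR=W
cmd 4: advance +8 → t=33, phase=(8,18,13,3) → FL=W FR=W RL=W RR=S
cmd 5: advance +4 → t=37, phase=(12,2,17,7) → FL=W FR=S RL=W RR=W
cmd 6: advance +18 → t=55, phase=(10,0,15,5) → FL=W FR=S RL=W RR=S


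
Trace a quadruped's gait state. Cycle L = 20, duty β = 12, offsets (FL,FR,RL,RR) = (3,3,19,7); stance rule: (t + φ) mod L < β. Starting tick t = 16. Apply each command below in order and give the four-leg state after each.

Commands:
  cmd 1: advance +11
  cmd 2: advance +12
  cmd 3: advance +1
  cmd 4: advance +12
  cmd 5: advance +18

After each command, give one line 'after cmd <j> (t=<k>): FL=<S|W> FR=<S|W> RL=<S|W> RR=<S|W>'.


start t=16: FL=W FR=W RL=W RR=S
cmd 1: advance +11 → t=27, phase=(10,10,6,14) → FL=S FR=S RL=S RR=W
cmd 2: advance +12 → t=39, phase=(2,2,18,6) → FL=S FR=S RL=W RR=S
cmd 3: advance +1 → t=40, phase=(3,3,19,7) → FL=S FR=S RL=W RR=S
cmd 4: advance +12 → t=52, phase=(15,15,11,19) → FL=W FR=W RL=S RR=W
cmd 5: advance +18 → t=70, phase=(13,13,9,17) → FL=W FR=W RL=S RR=W

after cmd 1 (t=27): FL=S FR=S RL=S RR=W
after cmd 2 (t=39): FL=S FR=S RL=W RR=S
after cmd 3 (t=40): FL=S FR=S RL=W RR=S
after cmd 4 (t=52): FL=W FR=W RL=S RR=W
after cmd 5 (t=70): FL=W FR=W RL=S RR=W


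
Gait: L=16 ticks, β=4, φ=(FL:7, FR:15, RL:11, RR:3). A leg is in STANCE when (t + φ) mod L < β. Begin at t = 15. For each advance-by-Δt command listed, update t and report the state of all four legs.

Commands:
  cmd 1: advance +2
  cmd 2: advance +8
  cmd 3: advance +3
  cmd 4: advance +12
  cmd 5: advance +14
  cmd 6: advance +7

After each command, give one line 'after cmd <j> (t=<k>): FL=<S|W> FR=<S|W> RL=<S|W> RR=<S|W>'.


start t=15: FL=W FR=W RL=W RR=S
cmd 1: advance +2 → t=17, phase=(8,0,12,4) → FL=W FR=S RL=W RR=W
cmd 2: advance +8 → t=25, phase=(0,8,4,12) → FL=S FR=W RL=W RR=W
cmd 3: advance +3 → t=28, phase=(3,11,7,15) → FL=S FR=W RL=W RR=W
cmd 4: advance +12 → t=40, phase=(15,7,3,11) → FL=W FR=W RL=S RR=W
cmd 5: advance +14 → t=54, phase=(13,5,1,9) → FL=W FR=W RL=S RR=W
cmd 6: advance +7 → t=61, phase=(4,12,8,0) → FL=W FR=W RL=W RR=S

after cmd 1 (t=17): FL=W FR=S RL=W RR=W
after cmd 2 (t=25): FL=S FR=W RL=W RR=W
after cmd 3 (t=28): FL=S FR=W RL=W RR=W
after cmd 4 (t=40): FL=W FR=W RL=S RR=W
after cmd 5 (t=54): FL=W FR=W RL=S RR=W
after cmd 6 (t=61): FL=W FR=W RL=W RR=S


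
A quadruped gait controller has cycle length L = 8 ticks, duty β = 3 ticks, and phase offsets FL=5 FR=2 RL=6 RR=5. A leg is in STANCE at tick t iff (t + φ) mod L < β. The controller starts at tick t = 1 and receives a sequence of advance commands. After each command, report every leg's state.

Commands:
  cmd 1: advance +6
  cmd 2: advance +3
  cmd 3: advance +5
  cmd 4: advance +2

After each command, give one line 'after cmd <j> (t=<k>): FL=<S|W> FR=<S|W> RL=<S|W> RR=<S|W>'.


after cmd 1 (t=7): FL=W FR=S RL=W RR=W
after cmd 2 (t=10): FL=W FR=W RL=S RR=W
after cmd 3 (t=15): FL=W FR=S RL=W RR=W
after cmd 4 (t=17): FL=W FR=W RL=W RR=W

start t=1: FL=W FR=W RL=W RR=W
cmd 1: advance +6 → t=7, phase=(4,1,5,4) → FL=W FR=S RL=W RR=W
cmd 2: advance +3 → t=10, phase=(7,4,0,7) → FL=W FR=W RL=S RR=W
cmd 3: advance +5 → t=15, phase=(4,1,5,4) → FL=W FR=S RL=W RR=W
cmd 4: advance +2 → t=17, phase=(6,3,7,6) → FL=W FR=W RL=W RR=W


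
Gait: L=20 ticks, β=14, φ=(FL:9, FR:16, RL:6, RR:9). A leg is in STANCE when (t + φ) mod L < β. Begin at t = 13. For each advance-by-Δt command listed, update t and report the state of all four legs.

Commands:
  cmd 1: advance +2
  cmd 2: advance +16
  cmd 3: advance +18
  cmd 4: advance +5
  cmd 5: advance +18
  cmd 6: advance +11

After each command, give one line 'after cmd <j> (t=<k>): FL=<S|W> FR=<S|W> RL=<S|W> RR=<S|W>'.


after cmd 1 (t=15): FL=S FR=S RL=S RR=S
after cmd 2 (t=31): FL=S FR=S RL=W RR=S
after cmd 3 (t=49): FL=W FR=S RL=W RR=W
after cmd 4 (t=54): FL=S FR=S RL=S RR=S
after cmd 5 (t=72): FL=S FR=S RL=W RR=S
after cmd 6 (t=83): FL=S FR=W RL=S RR=S

start t=13: FL=S FR=S RL=W RR=S
cmd 1: advance +2 → t=15, phase=(4,11,1,4) → FL=S FR=S RL=S RR=S
cmd 2: advance +16 → t=31, phase=(0,7,17,0) → FL=S FR=S RL=W RR=S
cmd 3: advance +18 → t=49, phase=(18,5,15,18) → FL=W FR=S RL=W RR=W
cmd 4: advance +5 → t=54, phase=(3,10,0,3) → FL=S FR=S RL=S RR=S
cmd 5: advance +18 → t=72, phase=(1,8,18,1) → FL=S FR=S RL=W RR=S
cmd 6: advance +11 → t=83, phase=(12,19,9,12) → FL=S FR=W RL=S RR=S


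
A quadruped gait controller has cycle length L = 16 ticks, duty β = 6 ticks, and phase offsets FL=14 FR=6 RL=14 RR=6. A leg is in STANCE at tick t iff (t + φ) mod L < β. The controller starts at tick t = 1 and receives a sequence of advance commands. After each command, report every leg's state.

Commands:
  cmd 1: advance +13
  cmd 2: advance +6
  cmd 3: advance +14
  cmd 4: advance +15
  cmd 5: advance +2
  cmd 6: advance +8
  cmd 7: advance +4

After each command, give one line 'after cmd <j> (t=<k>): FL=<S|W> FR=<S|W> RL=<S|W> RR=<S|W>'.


after cmd 1 (t=14): FL=W FR=S RL=W RR=S
after cmd 2 (t=20): FL=S FR=W RL=S RR=W
after cmd 3 (t=34): FL=S FR=W RL=S RR=W
after cmd 4 (t=49): FL=W FR=W RL=W RR=W
after cmd 5 (t=51): FL=S FR=W RL=S RR=W
after cmd 6 (t=59): FL=W FR=S RL=W RR=S
after cmd 7 (t=63): FL=W FR=S RL=W RR=S

start t=1: FL=W FR=W RL=W RR=W
cmd 1: advance +13 → t=14, phase=(12,4,12,4) → FL=W FR=S RL=W RR=S
cmd 2: advance +6 → t=20, phase=(2,10,2,10) → FL=S FR=W RL=S RR=W
cmd 3: advance +14 → t=34, phase=(0,8,0,8) → FL=S FR=W RL=S RR=W
cmd 4: advance +15 → t=49, phase=(15,7,15,7) → FL=W FR=W RL=W RR=W
cmd 5: advance +2 → t=51, phase=(1,9,1,9) → FL=S FR=W RL=S RR=W
cmd 6: advance +8 → t=59, phase=(9,1,9,1) → FL=W FR=S RL=W RR=S
cmd 7: advance +4 → t=63, phase=(13,5,13,5) → FL=W FR=S RL=W RR=S


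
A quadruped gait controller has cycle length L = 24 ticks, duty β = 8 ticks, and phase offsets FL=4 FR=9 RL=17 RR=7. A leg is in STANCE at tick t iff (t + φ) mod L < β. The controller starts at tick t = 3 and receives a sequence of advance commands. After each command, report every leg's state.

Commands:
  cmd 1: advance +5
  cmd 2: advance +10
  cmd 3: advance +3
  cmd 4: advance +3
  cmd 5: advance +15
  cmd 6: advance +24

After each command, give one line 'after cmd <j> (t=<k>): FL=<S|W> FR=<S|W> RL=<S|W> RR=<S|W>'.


start t=3: FL=S FR=W RL=W RR=W
cmd 1: advance +5 → t=8, phase=(12,17,1,15) → FL=W FR=W RL=S RR=W
cmd 2: advance +10 → t=18, phase=(22,3,11,1) → FL=W FR=S RL=W RR=S
cmd 3: advance +3 → t=21, phase=(1,6,14,4) → FL=S FR=S RL=W RR=S
cmd 4: advance +3 → t=24, phase=(4,9,17,7) → FL=S FR=W RL=W RR=S
cmd 5: advance +15 → t=39, phase=(19,0,8,22) → FL=W FR=S RL=W RR=W
cmd 6: advance +24 → t=63, phase=(19,0,8,22) → FL=W FR=S RL=W RR=W

after cmd 1 (t=8): FL=W FR=W RL=S RR=W
after cmd 2 (t=18): FL=W FR=S RL=W RR=S
after cmd 3 (t=21): FL=S FR=S RL=W RR=S
after cmd 4 (t=24): FL=S FR=W RL=W RR=S
after cmd 5 (t=39): FL=W FR=S RL=W RR=W
after cmd 6 (t=63): FL=W FR=S RL=W RR=W


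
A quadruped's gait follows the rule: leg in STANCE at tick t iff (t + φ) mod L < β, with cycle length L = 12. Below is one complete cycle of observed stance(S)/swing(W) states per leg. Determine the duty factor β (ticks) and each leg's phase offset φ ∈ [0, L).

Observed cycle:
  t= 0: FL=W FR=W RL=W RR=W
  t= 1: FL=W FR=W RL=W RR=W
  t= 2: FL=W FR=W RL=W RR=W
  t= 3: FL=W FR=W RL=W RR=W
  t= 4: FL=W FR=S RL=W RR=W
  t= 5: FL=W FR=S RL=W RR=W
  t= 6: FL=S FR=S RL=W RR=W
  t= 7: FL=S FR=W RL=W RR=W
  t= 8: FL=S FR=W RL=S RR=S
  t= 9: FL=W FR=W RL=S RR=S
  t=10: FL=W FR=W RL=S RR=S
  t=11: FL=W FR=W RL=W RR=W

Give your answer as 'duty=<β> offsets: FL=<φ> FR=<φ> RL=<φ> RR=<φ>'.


duty=3 offsets: FL=6 FR=8 RL=4 RR=4

duty β = stance ticks per leg = 3
FL: stance ticks = 3; W→S at t=6 → φ=6
FR: stance ticks = 3; W→S at t=4 → φ=8
RL: stance ticks = 3; W→S at t=8 → φ=4
RR: stance ticks = 3; W→S at t=8 → φ=4


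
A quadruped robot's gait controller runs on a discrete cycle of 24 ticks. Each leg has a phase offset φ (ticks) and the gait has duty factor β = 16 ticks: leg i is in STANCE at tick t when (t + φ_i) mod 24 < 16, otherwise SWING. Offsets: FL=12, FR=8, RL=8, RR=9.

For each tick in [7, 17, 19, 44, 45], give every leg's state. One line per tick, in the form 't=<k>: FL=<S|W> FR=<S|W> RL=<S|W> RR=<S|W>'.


t=7: phase=(19,15,15,16) vs β=16 → FL=W FR=S RL=S RR=W
t=17: phase=(5,1,1,2) vs β=16 → FL=S FR=S RL=S RR=S
t=19: phase=(7,3,3,4) vs β=16 → FL=S FR=S RL=S RR=S
t=44: phase=(8,4,4,5) vs β=16 → FL=S FR=S RL=S RR=S
t=45: phase=(9,5,5,6) vs β=16 → FL=S FR=S RL=S RR=S

t=7: FL=W FR=S RL=S RR=W
t=17: FL=S FR=S RL=S RR=S
t=19: FL=S FR=S RL=S RR=S
t=44: FL=S FR=S RL=S RR=S
t=45: FL=S FR=S RL=S RR=S


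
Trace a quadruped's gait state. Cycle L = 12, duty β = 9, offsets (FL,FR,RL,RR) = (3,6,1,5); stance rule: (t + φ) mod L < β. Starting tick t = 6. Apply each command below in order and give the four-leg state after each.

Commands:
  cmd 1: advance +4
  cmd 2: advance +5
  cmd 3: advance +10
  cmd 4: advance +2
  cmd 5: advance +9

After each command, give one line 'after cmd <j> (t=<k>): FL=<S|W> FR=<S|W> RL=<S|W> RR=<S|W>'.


start t=6: FL=W FR=S RL=S RR=W
cmd 1: advance +4 → t=10, phase=(1,4,11,3) → FL=S FR=S RL=W RR=S
cmd 2: advance +5 → t=15, phase=(6,9,4,8) → FL=S FR=W RL=S RR=S
cmd 3: advance +10 → t=25, phase=(4,7,2,6) → FL=S FR=S RL=S RR=S
cmd 4: advance +2 → t=27, phase=(6,9,4,8) → FL=S FR=W RL=S RR=S
cmd 5: advance +9 → t=36, phase=(3,6,1,5) → FL=S FR=S RL=S RR=S

after cmd 1 (t=10): FL=S FR=S RL=W RR=S
after cmd 2 (t=15): FL=S FR=W RL=S RR=S
after cmd 3 (t=25): FL=S FR=S RL=S RR=S
after cmd 4 (t=27): FL=S FR=W RL=S RR=S
after cmd 5 (t=36): FL=S FR=S RL=S RR=S


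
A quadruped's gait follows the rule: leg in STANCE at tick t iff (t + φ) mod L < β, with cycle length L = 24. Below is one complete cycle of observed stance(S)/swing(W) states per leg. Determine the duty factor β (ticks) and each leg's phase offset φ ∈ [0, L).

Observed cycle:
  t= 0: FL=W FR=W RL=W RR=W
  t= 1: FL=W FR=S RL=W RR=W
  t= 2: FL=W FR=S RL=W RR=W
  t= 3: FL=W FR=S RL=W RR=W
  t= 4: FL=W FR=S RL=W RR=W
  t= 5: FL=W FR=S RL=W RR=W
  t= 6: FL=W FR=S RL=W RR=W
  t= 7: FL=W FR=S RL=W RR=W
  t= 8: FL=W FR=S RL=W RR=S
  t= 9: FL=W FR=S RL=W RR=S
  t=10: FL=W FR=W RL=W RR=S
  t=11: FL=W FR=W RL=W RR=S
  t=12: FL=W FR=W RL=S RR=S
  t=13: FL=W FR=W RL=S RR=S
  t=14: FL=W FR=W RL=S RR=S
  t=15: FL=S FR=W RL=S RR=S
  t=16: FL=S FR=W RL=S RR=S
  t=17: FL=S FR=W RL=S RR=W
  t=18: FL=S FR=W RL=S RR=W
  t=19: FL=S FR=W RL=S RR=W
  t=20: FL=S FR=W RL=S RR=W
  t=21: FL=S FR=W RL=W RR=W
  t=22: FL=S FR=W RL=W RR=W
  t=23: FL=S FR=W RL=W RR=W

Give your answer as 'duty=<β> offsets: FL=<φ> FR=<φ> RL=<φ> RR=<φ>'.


duty=9 offsets: FL=9 FR=23 RL=12 RR=16

duty β = stance ticks per leg = 9
FL: stance ticks = 9; W→S at t=15 → φ=9
FR: stance ticks = 9; W→S at t=1 → φ=23
RL: stance ticks = 9; W→S at t=12 → φ=12
RR: stance ticks = 9; W→S at t=8 → φ=16


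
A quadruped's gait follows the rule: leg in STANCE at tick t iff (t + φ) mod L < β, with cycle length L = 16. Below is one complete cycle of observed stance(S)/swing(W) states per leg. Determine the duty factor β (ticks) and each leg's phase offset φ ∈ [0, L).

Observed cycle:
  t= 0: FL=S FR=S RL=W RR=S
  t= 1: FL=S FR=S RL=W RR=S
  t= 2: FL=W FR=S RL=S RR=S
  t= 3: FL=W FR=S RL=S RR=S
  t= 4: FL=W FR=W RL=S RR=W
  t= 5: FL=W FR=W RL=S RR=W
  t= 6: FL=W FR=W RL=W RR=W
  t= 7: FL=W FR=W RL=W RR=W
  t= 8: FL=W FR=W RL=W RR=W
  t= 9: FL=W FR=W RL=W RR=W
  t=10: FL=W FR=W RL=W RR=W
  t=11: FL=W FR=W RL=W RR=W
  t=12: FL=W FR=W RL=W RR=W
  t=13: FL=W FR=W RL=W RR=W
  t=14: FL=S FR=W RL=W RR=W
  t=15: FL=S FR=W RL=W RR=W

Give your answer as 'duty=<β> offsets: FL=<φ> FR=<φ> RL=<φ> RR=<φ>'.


duty=4 offsets: FL=2 FR=0 RL=14 RR=0

duty β = stance ticks per leg = 4
FL: stance ticks = 4; W→S at t=14 → φ=2
FR: stance ticks = 4; W→S at t=0 → φ=0
RL: stance ticks = 4; W→S at t=2 → φ=14
RR: stance ticks = 4; W→S at t=0 → φ=0


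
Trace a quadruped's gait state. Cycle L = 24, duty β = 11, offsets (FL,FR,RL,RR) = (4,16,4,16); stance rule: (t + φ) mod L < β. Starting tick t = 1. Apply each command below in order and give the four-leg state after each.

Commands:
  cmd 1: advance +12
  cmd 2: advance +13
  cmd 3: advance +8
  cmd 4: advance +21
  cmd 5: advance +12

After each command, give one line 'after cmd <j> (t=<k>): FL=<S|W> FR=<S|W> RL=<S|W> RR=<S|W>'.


start t=1: FL=S FR=W RL=S RR=W
cmd 1: advance +12 → t=13, phase=(17,5,17,5) → FL=W FR=S RL=W RR=S
cmd 2: advance +13 → t=26, phase=(6,18,6,18) → FL=S FR=W RL=S RR=W
cmd 3: advance +8 → t=34, phase=(14,2,14,2) → FL=W FR=S RL=W RR=S
cmd 4: advance +21 → t=55, phase=(11,23,11,23) → FL=W FR=W RL=W RR=W
cmd 5: advance +12 → t=67, phase=(23,11,23,11) → FL=W FR=W RL=W RR=W

after cmd 1 (t=13): FL=W FR=S RL=W RR=S
after cmd 2 (t=26): FL=S FR=W RL=S RR=W
after cmd 3 (t=34): FL=W FR=S RL=W RR=S
after cmd 4 (t=55): FL=W FR=W RL=W RR=W
after cmd 5 (t=67): FL=W FR=W RL=W RR=W


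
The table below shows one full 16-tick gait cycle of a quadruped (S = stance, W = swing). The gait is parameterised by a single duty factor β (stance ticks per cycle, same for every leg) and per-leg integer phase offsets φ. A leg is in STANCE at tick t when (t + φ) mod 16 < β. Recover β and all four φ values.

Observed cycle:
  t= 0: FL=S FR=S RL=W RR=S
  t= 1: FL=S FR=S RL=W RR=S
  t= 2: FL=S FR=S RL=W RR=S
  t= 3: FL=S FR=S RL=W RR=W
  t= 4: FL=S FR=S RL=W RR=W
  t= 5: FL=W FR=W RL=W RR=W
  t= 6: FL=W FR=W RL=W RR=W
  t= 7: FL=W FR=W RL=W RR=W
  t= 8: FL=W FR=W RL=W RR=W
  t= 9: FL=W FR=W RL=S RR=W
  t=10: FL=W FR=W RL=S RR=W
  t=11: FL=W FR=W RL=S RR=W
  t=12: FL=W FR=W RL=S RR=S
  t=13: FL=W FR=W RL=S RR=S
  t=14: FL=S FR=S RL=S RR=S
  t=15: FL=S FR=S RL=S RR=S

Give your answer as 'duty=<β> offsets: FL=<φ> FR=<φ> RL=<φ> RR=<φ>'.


duty β = stance ticks per leg = 7
FL: stance ticks = 7; W→S at t=14 → φ=2
FR: stance ticks = 7; W→S at t=14 → φ=2
RL: stance ticks = 7; W→S at t=9 → φ=7
RR: stance ticks = 7; W→S at t=12 → φ=4

duty=7 offsets: FL=2 FR=2 RL=7 RR=4


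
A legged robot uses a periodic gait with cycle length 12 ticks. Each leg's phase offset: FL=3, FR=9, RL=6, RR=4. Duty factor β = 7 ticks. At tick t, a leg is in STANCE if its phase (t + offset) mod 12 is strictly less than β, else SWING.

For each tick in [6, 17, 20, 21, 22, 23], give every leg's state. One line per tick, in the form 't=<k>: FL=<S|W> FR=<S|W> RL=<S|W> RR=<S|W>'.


t=6: phase=(9,3,0,10) vs β=7 → FL=W FR=S RL=S RR=W
t=17: phase=(8,2,11,9) vs β=7 → FL=W FR=S RL=W RR=W
t=20: phase=(11,5,2,0) vs β=7 → FL=W FR=S RL=S RR=S
t=21: phase=(0,6,3,1) vs β=7 → FL=S FR=S RL=S RR=S
t=22: phase=(1,7,4,2) vs β=7 → FL=S FR=W RL=S RR=S
t=23: phase=(2,8,5,3) vs β=7 → FL=S FR=W RL=S RR=S

t=6: FL=W FR=S RL=S RR=W
t=17: FL=W FR=S RL=W RR=W
t=20: FL=W FR=S RL=S RR=S
t=21: FL=S FR=S RL=S RR=S
t=22: FL=S FR=W RL=S RR=S
t=23: FL=S FR=W RL=S RR=S


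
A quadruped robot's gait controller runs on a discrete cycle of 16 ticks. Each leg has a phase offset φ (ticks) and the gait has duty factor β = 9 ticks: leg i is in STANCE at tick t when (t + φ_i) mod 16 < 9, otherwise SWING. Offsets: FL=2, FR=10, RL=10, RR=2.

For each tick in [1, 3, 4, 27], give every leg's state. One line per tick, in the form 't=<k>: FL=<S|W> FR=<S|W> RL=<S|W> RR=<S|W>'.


t=1: phase=(3,11,11,3) vs β=9 → FL=S FR=W RL=W RR=S
t=3: phase=(5,13,13,5) vs β=9 → FL=S FR=W RL=W RR=S
t=4: phase=(6,14,14,6) vs β=9 → FL=S FR=W RL=W RR=S
t=27: phase=(13,5,5,13) vs β=9 → FL=W FR=S RL=S RR=W

t=1: FL=S FR=W RL=W RR=S
t=3: FL=S FR=W RL=W RR=S
t=4: FL=S FR=W RL=W RR=S
t=27: FL=W FR=S RL=S RR=W


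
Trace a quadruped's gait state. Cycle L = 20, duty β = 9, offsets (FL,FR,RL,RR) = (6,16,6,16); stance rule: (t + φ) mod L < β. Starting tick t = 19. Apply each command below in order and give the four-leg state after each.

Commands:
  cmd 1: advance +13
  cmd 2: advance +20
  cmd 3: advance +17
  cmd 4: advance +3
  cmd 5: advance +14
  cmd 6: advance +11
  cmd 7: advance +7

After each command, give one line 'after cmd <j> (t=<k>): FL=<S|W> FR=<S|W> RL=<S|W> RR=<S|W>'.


start t=19: FL=S FR=W RL=S RR=W
cmd 1: advance +13 → t=32, phase=(18,8,18,8) → FL=W FR=S RL=W RR=S
cmd 2: advance +20 → t=52, phase=(18,8,18,8) → FL=W FR=S RL=W RR=S
cmd 3: advance +17 → t=69, phase=(15,5,15,5) → FL=W FR=S RL=W RR=S
cmd 4: advance +3 → t=72, phase=(18,8,18,8) → FL=W FR=S RL=W RR=S
cmd 5: advance +14 → t=86, phase=(12,2,12,2) → FL=W FR=S RL=W RR=S
cmd 6: advance +11 → t=97, phase=(3,13,3,13) → FL=S FR=W RL=S RR=W
cmd 7: advance +7 → t=104, phase=(10,0,10,0) → FL=W FR=S RL=W RR=S

after cmd 1 (t=32): FL=W FR=S RL=W RR=S
after cmd 2 (t=52): FL=W FR=S RL=W RR=S
after cmd 3 (t=69): FL=W FR=S RL=W RR=S
after cmd 4 (t=72): FL=W FR=S RL=W RR=S
after cmd 5 (t=86): FL=W FR=S RL=W RR=S
after cmd 6 (t=97): FL=S FR=W RL=S RR=W
after cmd 7 (t=104): FL=W FR=S RL=W RR=S


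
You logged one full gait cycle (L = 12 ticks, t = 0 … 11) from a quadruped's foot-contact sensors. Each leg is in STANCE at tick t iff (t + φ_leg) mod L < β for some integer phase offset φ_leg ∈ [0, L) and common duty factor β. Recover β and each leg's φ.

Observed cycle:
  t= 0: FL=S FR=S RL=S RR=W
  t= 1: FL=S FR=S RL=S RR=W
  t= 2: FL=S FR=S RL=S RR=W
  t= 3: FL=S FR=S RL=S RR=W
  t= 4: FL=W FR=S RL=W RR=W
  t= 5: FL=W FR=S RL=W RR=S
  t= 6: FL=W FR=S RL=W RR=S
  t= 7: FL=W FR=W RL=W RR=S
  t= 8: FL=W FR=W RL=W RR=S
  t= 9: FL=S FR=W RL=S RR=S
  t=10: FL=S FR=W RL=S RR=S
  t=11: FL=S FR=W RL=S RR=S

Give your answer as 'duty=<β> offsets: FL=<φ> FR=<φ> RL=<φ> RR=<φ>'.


duty β = stance ticks per leg = 7
FL: stance ticks = 7; W→S at t=9 → φ=3
FR: stance ticks = 7; W→S at t=0 → φ=0
RL: stance ticks = 7; W→S at t=9 → φ=3
RR: stance ticks = 7; W→S at t=5 → φ=7

duty=7 offsets: FL=3 FR=0 RL=3 RR=7


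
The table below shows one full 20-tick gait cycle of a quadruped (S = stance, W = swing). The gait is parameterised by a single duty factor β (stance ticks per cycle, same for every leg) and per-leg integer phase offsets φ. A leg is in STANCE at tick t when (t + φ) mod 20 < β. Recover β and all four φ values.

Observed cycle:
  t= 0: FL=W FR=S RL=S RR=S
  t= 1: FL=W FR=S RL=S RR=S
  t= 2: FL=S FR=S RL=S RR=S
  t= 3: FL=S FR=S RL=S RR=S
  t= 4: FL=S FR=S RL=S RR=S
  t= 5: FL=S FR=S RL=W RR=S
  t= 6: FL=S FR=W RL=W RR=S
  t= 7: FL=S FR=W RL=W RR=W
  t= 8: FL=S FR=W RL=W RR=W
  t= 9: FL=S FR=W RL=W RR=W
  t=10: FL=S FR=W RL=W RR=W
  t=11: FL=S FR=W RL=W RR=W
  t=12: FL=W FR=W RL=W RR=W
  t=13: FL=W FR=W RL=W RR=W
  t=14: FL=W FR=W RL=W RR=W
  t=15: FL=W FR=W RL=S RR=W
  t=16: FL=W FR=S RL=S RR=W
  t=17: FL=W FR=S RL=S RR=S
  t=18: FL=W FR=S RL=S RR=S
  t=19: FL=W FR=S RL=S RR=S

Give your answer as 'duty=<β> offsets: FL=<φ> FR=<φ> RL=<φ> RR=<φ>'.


duty=10 offsets: FL=18 FR=4 RL=5 RR=3

duty β = stance ticks per leg = 10
FL: stance ticks = 10; W→S at t=2 → φ=18
FR: stance ticks = 10; W→S at t=16 → φ=4
RL: stance ticks = 10; W→S at t=15 → φ=5
RR: stance ticks = 10; W→S at t=17 → φ=3


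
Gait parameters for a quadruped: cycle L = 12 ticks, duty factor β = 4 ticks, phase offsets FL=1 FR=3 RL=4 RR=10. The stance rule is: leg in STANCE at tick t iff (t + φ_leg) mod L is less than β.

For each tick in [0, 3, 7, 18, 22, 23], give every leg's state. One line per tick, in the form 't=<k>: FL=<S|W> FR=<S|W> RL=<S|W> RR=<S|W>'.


t=0: phase=(1,3,4,10) vs β=4 → FL=S FR=S RL=W RR=W
t=3: phase=(4,6,7,1) vs β=4 → FL=W FR=W RL=W RR=S
t=7: phase=(8,10,11,5) vs β=4 → FL=W FR=W RL=W RR=W
t=18: phase=(7,9,10,4) vs β=4 → FL=W FR=W RL=W RR=W
t=22: phase=(11,1,2,8) vs β=4 → FL=W FR=S RL=S RR=W
t=23: phase=(0,2,3,9) vs β=4 → FL=S FR=S RL=S RR=W

t=0: FL=S FR=S RL=W RR=W
t=3: FL=W FR=W RL=W RR=S
t=7: FL=W FR=W RL=W RR=W
t=18: FL=W FR=W RL=W RR=W
t=22: FL=W FR=S RL=S RR=W
t=23: FL=S FR=S RL=S RR=W


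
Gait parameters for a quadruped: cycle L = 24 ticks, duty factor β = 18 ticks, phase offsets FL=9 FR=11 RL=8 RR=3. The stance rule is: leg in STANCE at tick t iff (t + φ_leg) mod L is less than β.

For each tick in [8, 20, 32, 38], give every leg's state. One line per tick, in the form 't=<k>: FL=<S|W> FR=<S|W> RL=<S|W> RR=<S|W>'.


t=8: phase=(17,19,16,11) vs β=18 → FL=S FR=W RL=S RR=S
t=20: phase=(5,7,4,23) vs β=18 → FL=S FR=S RL=S RR=W
t=32: phase=(17,19,16,11) vs β=18 → FL=S FR=W RL=S RR=S
t=38: phase=(23,1,22,17) vs β=18 → FL=W FR=S RL=W RR=S

t=8: FL=S FR=W RL=S RR=S
t=20: FL=S FR=S RL=S RR=W
t=32: FL=S FR=W RL=S RR=S
t=38: FL=W FR=S RL=W RR=S


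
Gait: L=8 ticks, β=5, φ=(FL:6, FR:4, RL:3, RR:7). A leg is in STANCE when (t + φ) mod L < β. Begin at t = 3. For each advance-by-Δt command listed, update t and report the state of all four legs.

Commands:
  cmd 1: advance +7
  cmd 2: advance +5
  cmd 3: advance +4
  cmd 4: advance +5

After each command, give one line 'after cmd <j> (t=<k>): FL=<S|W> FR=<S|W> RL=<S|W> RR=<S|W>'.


after cmd 1 (t=10): FL=S FR=W RL=W RR=S
after cmd 2 (t=15): FL=W FR=S RL=S RR=W
after cmd 3 (t=19): FL=S FR=W RL=W RR=S
after cmd 4 (t=24): FL=W FR=S RL=S RR=W

start t=3: FL=S FR=W RL=W RR=S
cmd 1: advance +7 → t=10, phase=(0,6,5,1) → FL=S FR=W RL=W RR=S
cmd 2: advance +5 → t=15, phase=(5,3,2,6) → FL=W FR=S RL=S RR=W
cmd 3: advance +4 → t=19, phase=(1,7,6,2) → FL=S FR=W RL=W RR=S
cmd 4: advance +5 → t=24, phase=(6,4,3,7) → FL=W FR=S RL=S RR=W


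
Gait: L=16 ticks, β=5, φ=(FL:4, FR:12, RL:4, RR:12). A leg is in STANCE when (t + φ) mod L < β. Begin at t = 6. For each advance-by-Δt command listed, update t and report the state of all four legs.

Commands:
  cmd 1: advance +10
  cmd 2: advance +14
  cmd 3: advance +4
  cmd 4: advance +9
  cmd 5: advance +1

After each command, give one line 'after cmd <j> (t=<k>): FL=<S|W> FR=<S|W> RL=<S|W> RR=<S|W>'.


after cmd 1 (t=16): FL=S FR=W RL=S RR=W
after cmd 2 (t=30): FL=S FR=W RL=S RR=W
after cmd 3 (t=34): FL=W FR=W RL=W RR=W
after cmd 4 (t=43): FL=W FR=W RL=W RR=W
after cmd 5 (t=44): FL=S FR=W RL=S RR=W

start t=6: FL=W FR=S RL=W RR=S
cmd 1: advance +10 → t=16, phase=(4,12,4,12) → FL=S FR=W RL=S RR=W
cmd 2: advance +14 → t=30, phase=(2,10,2,10) → FL=S FR=W RL=S RR=W
cmd 3: advance +4 → t=34, phase=(6,14,6,14) → FL=W FR=W RL=W RR=W
cmd 4: advance +9 → t=43, phase=(15,7,15,7) → FL=W FR=W RL=W RR=W
cmd 5: advance +1 → t=44, phase=(0,8,0,8) → FL=S FR=W RL=S RR=W


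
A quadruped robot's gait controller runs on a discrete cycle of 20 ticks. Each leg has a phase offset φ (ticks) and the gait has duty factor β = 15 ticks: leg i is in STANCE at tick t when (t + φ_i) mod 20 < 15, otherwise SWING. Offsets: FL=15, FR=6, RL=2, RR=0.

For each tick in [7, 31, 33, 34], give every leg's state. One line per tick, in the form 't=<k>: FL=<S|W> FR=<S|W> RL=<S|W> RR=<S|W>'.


t=7: phase=(2,13,9,7) vs β=15 → FL=S FR=S RL=S RR=S
t=31: phase=(6,17,13,11) vs β=15 → FL=S FR=W RL=S RR=S
t=33: phase=(8,19,15,13) vs β=15 → FL=S FR=W RL=W RR=S
t=34: phase=(9,0,16,14) vs β=15 → FL=S FR=S RL=W RR=S

t=7: FL=S FR=S RL=S RR=S
t=31: FL=S FR=W RL=S RR=S
t=33: FL=S FR=W RL=W RR=S
t=34: FL=S FR=S RL=W RR=S


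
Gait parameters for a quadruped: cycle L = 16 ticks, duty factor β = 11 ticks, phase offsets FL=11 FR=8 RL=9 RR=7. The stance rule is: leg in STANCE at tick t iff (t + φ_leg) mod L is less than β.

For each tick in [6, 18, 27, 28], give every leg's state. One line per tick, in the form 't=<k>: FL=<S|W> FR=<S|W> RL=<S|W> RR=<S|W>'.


t=6: FL=S FR=W RL=W RR=W
t=18: FL=W FR=S RL=W RR=S
t=27: FL=S FR=S RL=S RR=S
t=28: FL=S FR=S RL=S RR=S

t=6: phase=(1,14,15,13) vs β=11 → FL=S FR=W RL=W RR=W
t=18: phase=(13,10,11,9) vs β=11 → FL=W FR=S RL=W RR=S
t=27: phase=(6,3,4,2) vs β=11 → FL=S FR=S RL=S RR=S
t=28: phase=(7,4,5,3) vs β=11 → FL=S FR=S RL=S RR=S


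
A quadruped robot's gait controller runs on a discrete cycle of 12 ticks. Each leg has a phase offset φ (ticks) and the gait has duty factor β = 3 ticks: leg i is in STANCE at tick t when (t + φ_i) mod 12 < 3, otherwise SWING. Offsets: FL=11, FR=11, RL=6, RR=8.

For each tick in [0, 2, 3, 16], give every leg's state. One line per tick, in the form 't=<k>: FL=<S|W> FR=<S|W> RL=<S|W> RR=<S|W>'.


t=0: FL=W FR=W RL=W RR=W
t=2: FL=S FR=S RL=W RR=W
t=3: FL=S FR=S RL=W RR=W
t=16: FL=W FR=W RL=W RR=S

t=0: phase=(11,11,6,8) vs β=3 → FL=W FR=W RL=W RR=W
t=2: phase=(1,1,8,10) vs β=3 → FL=S FR=S RL=W RR=W
t=3: phase=(2,2,9,11) vs β=3 → FL=S FR=S RL=W RR=W
t=16: phase=(3,3,10,0) vs β=3 → FL=W FR=W RL=W RR=S
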